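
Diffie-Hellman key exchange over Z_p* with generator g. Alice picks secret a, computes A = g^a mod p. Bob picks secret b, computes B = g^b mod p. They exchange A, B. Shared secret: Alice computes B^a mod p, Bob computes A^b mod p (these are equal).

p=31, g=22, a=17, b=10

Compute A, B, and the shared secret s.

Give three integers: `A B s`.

Answer: 12 5 25

Derivation:
A = 22^17 mod 31  (bits of 17 = 10001)
  bit 0 = 1: r = r^2 * 22 mod 31 = 1^2 * 22 = 1*22 = 22
  bit 1 = 0: r = r^2 mod 31 = 22^2 = 19
  bit 2 = 0: r = r^2 mod 31 = 19^2 = 20
  bit 3 = 0: r = r^2 mod 31 = 20^2 = 28
  bit 4 = 1: r = r^2 * 22 mod 31 = 28^2 * 22 = 9*22 = 12
  -> A = 12
B = 22^10 mod 31  (bits of 10 = 1010)
  bit 0 = 1: r = r^2 * 22 mod 31 = 1^2 * 22 = 1*22 = 22
  bit 1 = 0: r = r^2 mod 31 = 22^2 = 19
  bit 2 = 1: r = r^2 * 22 mod 31 = 19^2 * 22 = 20*22 = 6
  bit 3 = 0: r = r^2 mod 31 = 6^2 = 5
  -> B = 5
s = B^a = 5^17 mod 31  (bits of 17 = 10001)
  bit 0 = 1: r = r^2 * 5 mod 31 = 1^2 * 5 = 1*5 = 5
  bit 1 = 0: r = r^2 mod 31 = 5^2 = 25
  bit 2 = 0: r = r^2 mod 31 = 25^2 = 5
  bit 3 = 0: r = r^2 mod 31 = 5^2 = 25
  bit 4 = 1: r = r^2 * 5 mod 31 = 25^2 * 5 = 5*5 = 25
  -> s = B^a = 25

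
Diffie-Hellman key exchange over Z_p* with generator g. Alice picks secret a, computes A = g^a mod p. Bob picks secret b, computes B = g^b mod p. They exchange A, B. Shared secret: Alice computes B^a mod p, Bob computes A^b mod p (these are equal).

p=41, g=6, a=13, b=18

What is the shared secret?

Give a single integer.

Answer: 20

Derivation:
A = 6^13 mod 41  (bits of 13 = 1101)
  bit 0 = 1: r = r^2 * 6 mod 41 = 1^2 * 6 = 1*6 = 6
  bit 1 = 1: r = r^2 * 6 mod 41 = 6^2 * 6 = 36*6 = 11
  bit 2 = 0: r = r^2 mod 41 = 11^2 = 39
  bit 3 = 1: r = r^2 * 6 mod 41 = 39^2 * 6 = 4*6 = 24
  -> A = 24
B = 6^18 mod 41  (bits of 18 = 10010)
  bit 0 = 1: r = r^2 * 6 mod 41 = 1^2 * 6 = 1*6 = 6
  bit 1 = 0: r = r^2 mod 41 = 6^2 = 36
  bit 2 = 0: r = r^2 mod 41 = 36^2 = 25
  bit 3 = 1: r = r^2 * 6 mod 41 = 25^2 * 6 = 10*6 = 19
  bit 4 = 0: r = r^2 mod 41 = 19^2 = 33
  -> B = 33
s = B^a = 33^13 mod 41  (bits of 13 = 1101)
  bit 0 = 1: r = r^2 * 33 mod 41 = 1^2 * 33 = 1*33 = 33
  bit 1 = 1: r = r^2 * 33 mod 41 = 33^2 * 33 = 23*33 = 21
  bit 2 = 0: r = r^2 mod 41 = 21^2 = 31
  bit 3 = 1: r = r^2 * 33 mod 41 = 31^2 * 33 = 18*33 = 20
  -> s = B^a = 20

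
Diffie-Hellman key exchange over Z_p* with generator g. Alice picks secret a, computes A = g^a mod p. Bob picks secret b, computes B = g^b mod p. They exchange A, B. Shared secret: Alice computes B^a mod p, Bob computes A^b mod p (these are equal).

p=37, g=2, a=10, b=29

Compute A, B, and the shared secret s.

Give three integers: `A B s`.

A = 2^10 mod 37  (bits of 10 = 1010)
  bit 0 = 1: r = r^2 * 2 mod 37 = 1^2 * 2 = 1*2 = 2
  bit 1 = 0: r = r^2 mod 37 = 2^2 = 4
  bit 2 = 1: r = r^2 * 2 mod 37 = 4^2 * 2 = 16*2 = 32
  bit 3 = 0: r = r^2 mod 37 = 32^2 = 25
  -> A = 25
B = 2^29 mod 37  (bits of 29 = 11101)
  bit 0 = 1: r = r^2 * 2 mod 37 = 1^2 * 2 = 1*2 = 2
  bit 1 = 1: r = r^2 * 2 mod 37 = 2^2 * 2 = 4*2 = 8
  bit 2 = 1: r = r^2 * 2 mod 37 = 8^2 * 2 = 27*2 = 17
  bit 3 = 0: r = r^2 mod 37 = 17^2 = 30
  bit 4 = 1: r = r^2 * 2 mod 37 = 30^2 * 2 = 12*2 = 24
  -> B = 24
s = B^a = 24^10 mod 37  (bits of 10 = 1010)
  bit 0 = 1: r = r^2 * 24 mod 37 = 1^2 * 24 = 1*24 = 24
  bit 1 = 0: r = r^2 mod 37 = 24^2 = 21
  bit 2 = 1: r = r^2 * 24 mod 37 = 21^2 * 24 = 34*24 = 2
  bit 3 = 0: r = r^2 mod 37 = 2^2 = 4
  -> s = B^a = 4

Answer: 25 24 4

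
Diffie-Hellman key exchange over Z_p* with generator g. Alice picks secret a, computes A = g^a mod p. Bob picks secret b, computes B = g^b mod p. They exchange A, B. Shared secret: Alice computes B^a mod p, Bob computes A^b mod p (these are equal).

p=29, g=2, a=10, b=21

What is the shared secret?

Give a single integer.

Answer: 28

Derivation:
A = 2^10 mod 29  (bits of 10 = 1010)
  bit 0 = 1: r = r^2 * 2 mod 29 = 1^2 * 2 = 1*2 = 2
  bit 1 = 0: r = r^2 mod 29 = 2^2 = 4
  bit 2 = 1: r = r^2 * 2 mod 29 = 4^2 * 2 = 16*2 = 3
  bit 3 = 0: r = r^2 mod 29 = 3^2 = 9
  -> A = 9
B = 2^21 mod 29  (bits of 21 = 10101)
  bit 0 = 1: r = r^2 * 2 mod 29 = 1^2 * 2 = 1*2 = 2
  bit 1 = 0: r = r^2 mod 29 = 2^2 = 4
  bit 2 = 1: r = r^2 * 2 mod 29 = 4^2 * 2 = 16*2 = 3
  bit 3 = 0: r = r^2 mod 29 = 3^2 = 9
  bit 4 = 1: r = r^2 * 2 mod 29 = 9^2 * 2 = 23*2 = 17
  -> B = 17
s = B^a = 17^10 mod 29  (bits of 10 = 1010)
  bit 0 = 1: r = r^2 * 17 mod 29 = 1^2 * 17 = 1*17 = 17
  bit 1 = 0: r = r^2 mod 29 = 17^2 = 28
  bit 2 = 1: r = r^2 * 17 mod 29 = 28^2 * 17 = 1*17 = 17
  bit 3 = 0: r = r^2 mod 29 = 17^2 = 28
  -> s = B^a = 28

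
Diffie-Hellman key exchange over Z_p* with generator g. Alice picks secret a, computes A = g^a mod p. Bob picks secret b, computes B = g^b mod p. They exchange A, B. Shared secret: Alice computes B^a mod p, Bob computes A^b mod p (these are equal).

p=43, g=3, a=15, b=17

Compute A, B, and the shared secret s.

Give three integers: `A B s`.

A = 3^15 mod 43  (bits of 15 = 1111)
  bit 0 = 1: r = r^2 * 3 mod 43 = 1^2 * 3 = 1*3 = 3
  bit 1 = 1: r = r^2 * 3 mod 43 = 3^2 * 3 = 9*3 = 27
  bit 2 = 1: r = r^2 * 3 mod 43 = 27^2 * 3 = 41*3 = 37
  bit 3 = 1: r = r^2 * 3 mod 43 = 37^2 * 3 = 36*3 = 22
  -> A = 22
B = 3^17 mod 43  (bits of 17 = 10001)
  bit 0 = 1: r = r^2 * 3 mod 43 = 1^2 * 3 = 1*3 = 3
  bit 1 = 0: r = r^2 mod 43 = 3^2 = 9
  bit 2 = 0: r = r^2 mod 43 = 9^2 = 38
  bit 3 = 0: r = r^2 mod 43 = 38^2 = 25
  bit 4 = 1: r = r^2 * 3 mod 43 = 25^2 * 3 = 23*3 = 26
  -> B = 26
s = B^a = 26^15 mod 43  (bits of 15 = 1111)
  bit 0 = 1: r = r^2 * 26 mod 43 = 1^2 * 26 = 1*26 = 26
  bit 1 = 1: r = r^2 * 26 mod 43 = 26^2 * 26 = 31*26 = 32
  bit 2 = 1: r = r^2 * 26 mod 43 = 32^2 * 26 = 35*26 = 7
  bit 3 = 1: r = r^2 * 26 mod 43 = 7^2 * 26 = 6*26 = 27
  -> s = B^a = 27

Answer: 22 26 27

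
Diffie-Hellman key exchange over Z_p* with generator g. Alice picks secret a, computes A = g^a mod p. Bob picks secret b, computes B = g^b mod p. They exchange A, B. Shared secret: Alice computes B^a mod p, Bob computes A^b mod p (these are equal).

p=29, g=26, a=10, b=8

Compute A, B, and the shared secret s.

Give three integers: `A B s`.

Answer: 5 7 24

Derivation:
A = 26^10 mod 29  (bits of 10 = 1010)
  bit 0 = 1: r = r^2 * 26 mod 29 = 1^2 * 26 = 1*26 = 26
  bit 1 = 0: r = r^2 mod 29 = 26^2 = 9
  bit 2 = 1: r = r^2 * 26 mod 29 = 9^2 * 26 = 23*26 = 18
  bit 3 = 0: r = r^2 mod 29 = 18^2 = 5
  -> A = 5
B = 26^8 mod 29  (bits of 8 = 1000)
  bit 0 = 1: r = r^2 * 26 mod 29 = 1^2 * 26 = 1*26 = 26
  bit 1 = 0: r = r^2 mod 29 = 26^2 = 9
  bit 2 = 0: r = r^2 mod 29 = 9^2 = 23
  bit 3 = 0: r = r^2 mod 29 = 23^2 = 7
  -> B = 7
s = B^a = 7^10 mod 29  (bits of 10 = 1010)
  bit 0 = 1: r = r^2 * 7 mod 29 = 1^2 * 7 = 1*7 = 7
  bit 1 = 0: r = r^2 mod 29 = 7^2 = 20
  bit 2 = 1: r = r^2 * 7 mod 29 = 20^2 * 7 = 23*7 = 16
  bit 3 = 0: r = r^2 mod 29 = 16^2 = 24
  -> s = B^a = 24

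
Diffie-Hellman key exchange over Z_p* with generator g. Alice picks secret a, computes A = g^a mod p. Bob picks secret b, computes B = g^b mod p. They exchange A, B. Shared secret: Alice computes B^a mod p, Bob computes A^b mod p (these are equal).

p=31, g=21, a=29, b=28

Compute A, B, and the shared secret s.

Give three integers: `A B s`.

Answer: 3 9 7

Derivation:
A = 21^29 mod 31  (bits of 29 = 11101)
  bit 0 = 1: r = r^2 * 21 mod 31 = 1^2 * 21 = 1*21 = 21
  bit 1 = 1: r = r^2 * 21 mod 31 = 21^2 * 21 = 7*21 = 23
  bit 2 = 1: r = r^2 * 21 mod 31 = 23^2 * 21 = 2*21 = 11
  bit 3 = 0: r = r^2 mod 31 = 11^2 = 28
  bit 4 = 1: r = r^2 * 21 mod 31 = 28^2 * 21 = 9*21 = 3
  -> A = 3
B = 21^28 mod 31  (bits of 28 = 11100)
  bit 0 = 1: r = r^2 * 21 mod 31 = 1^2 * 21 = 1*21 = 21
  bit 1 = 1: r = r^2 * 21 mod 31 = 21^2 * 21 = 7*21 = 23
  bit 2 = 1: r = r^2 * 21 mod 31 = 23^2 * 21 = 2*21 = 11
  bit 3 = 0: r = r^2 mod 31 = 11^2 = 28
  bit 4 = 0: r = r^2 mod 31 = 28^2 = 9
  -> B = 9
s = B^a = 9^29 mod 31  (bits of 29 = 11101)
  bit 0 = 1: r = r^2 * 9 mod 31 = 1^2 * 9 = 1*9 = 9
  bit 1 = 1: r = r^2 * 9 mod 31 = 9^2 * 9 = 19*9 = 16
  bit 2 = 1: r = r^2 * 9 mod 31 = 16^2 * 9 = 8*9 = 10
  bit 3 = 0: r = r^2 mod 31 = 10^2 = 7
  bit 4 = 1: r = r^2 * 9 mod 31 = 7^2 * 9 = 18*9 = 7
  -> s = B^a = 7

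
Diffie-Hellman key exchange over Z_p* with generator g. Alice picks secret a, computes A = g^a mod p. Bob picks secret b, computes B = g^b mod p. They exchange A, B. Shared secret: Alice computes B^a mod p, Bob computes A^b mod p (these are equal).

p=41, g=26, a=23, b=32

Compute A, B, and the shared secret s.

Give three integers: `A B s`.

Answer: 13 16 37

Derivation:
A = 26^23 mod 41  (bits of 23 = 10111)
  bit 0 = 1: r = r^2 * 26 mod 41 = 1^2 * 26 = 1*26 = 26
  bit 1 = 0: r = r^2 mod 41 = 26^2 = 20
  bit 2 = 1: r = r^2 * 26 mod 41 = 20^2 * 26 = 31*26 = 27
  bit 3 = 1: r = r^2 * 26 mod 41 = 27^2 * 26 = 32*26 = 12
  bit 4 = 1: r = r^2 * 26 mod 41 = 12^2 * 26 = 21*26 = 13
  -> A = 13
B = 26^32 mod 41  (bits of 32 = 100000)
  bit 0 = 1: r = r^2 * 26 mod 41 = 1^2 * 26 = 1*26 = 26
  bit 1 = 0: r = r^2 mod 41 = 26^2 = 20
  bit 2 = 0: r = r^2 mod 41 = 20^2 = 31
  bit 3 = 0: r = r^2 mod 41 = 31^2 = 18
  bit 4 = 0: r = r^2 mod 41 = 18^2 = 37
  bit 5 = 0: r = r^2 mod 41 = 37^2 = 16
  -> B = 16
s = B^a = 16^23 mod 41  (bits of 23 = 10111)
  bit 0 = 1: r = r^2 * 16 mod 41 = 1^2 * 16 = 1*16 = 16
  bit 1 = 0: r = r^2 mod 41 = 16^2 = 10
  bit 2 = 1: r = r^2 * 16 mod 41 = 10^2 * 16 = 18*16 = 1
  bit 3 = 1: r = r^2 * 16 mod 41 = 1^2 * 16 = 1*16 = 16
  bit 4 = 1: r = r^2 * 16 mod 41 = 16^2 * 16 = 10*16 = 37
  -> s = B^a = 37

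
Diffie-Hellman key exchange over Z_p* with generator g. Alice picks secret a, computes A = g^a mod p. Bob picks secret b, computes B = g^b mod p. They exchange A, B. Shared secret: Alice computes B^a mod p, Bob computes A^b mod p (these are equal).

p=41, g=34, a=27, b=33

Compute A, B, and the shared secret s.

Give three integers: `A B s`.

Answer: 17 12 19

Derivation:
A = 34^27 mod 41  (bits of 27 = 11011)
  bit 0 = 1: r = r^2 * 34 mod 41 = 1^2 * 34 = 1*34 = 34
  bit 1 = 1: r = r^2 * 34 mod 41 = 34^2 * 34 = 8*34 = 26
  bit 2 = 0: r = r^2 mod 41 = 26^2 = 20
  bit 3 = 1: r = r^2 * 34 mod 41 = 20^2 * 34 = 31*34 = 29
  bit 4 = 1: r = r^2 * 34 mod 41 = 29^2 * 34 = 21*34 = 17
  -> A = 17
B = 34^33 mod 41  (bits of 33 = 100001)
  bit 0 = 1: r = r^2 * 34 mod 41 = 1^2 * 34 = 1*34 = 34
  bit 1 = 0: r = r^2 mod 41 = 34^2 = 8
  bit 2 = 0: r = r^2 mod 41 = 8^2 = 23
  bit 3 = 0: r = r^2 mod 41 = 23^2 = 37
  bit 4 = 0: r = r^2 mod 41 = 37^2 = 16
  bit 5 = 1: r = r^2 * 34 mod 41 = 16^2 * 34 = 10*34 = 12
  -> B = 12
s = B^a = 12^27 mod 41  (bits of 27 = 11011)
  bit 0 = 1: r = r^2 * 12 mod 41 = 1^2 * 12 = 1*12 = 12
  bit 1 = 1: r = r^2 * 12 mod 41 = 12^2 * 12 = 21*12 = 6
  bit 2 = 0: r = r^2 mod 41 = 6^2 = 36
  bit 3 = 1: r = r^2 * 12 mod 41 = 36^2 * 12 = 25*12 = 13
  bit 4 = 1: r = r^2 * 12 mod 41 = 13^2 * 12 = 5*12 = 19
  -> s = B^a = 19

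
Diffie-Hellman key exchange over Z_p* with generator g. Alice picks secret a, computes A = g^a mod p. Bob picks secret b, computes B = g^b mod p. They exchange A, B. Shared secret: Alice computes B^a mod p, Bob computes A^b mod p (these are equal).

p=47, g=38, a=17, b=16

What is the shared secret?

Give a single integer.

Answer: 42

Derivation:
A = 38^17 mod 47  (bits of 17 = 10001)
  bit 0 = 1: r = r^2 * 38 mod 47 = 1^2 * 38 = 1*38 = 38
  bit 1 = 0: r = r^2 mod 47 = 38^2 = 34
  bit 2 = 0: r = r^2 mod 47 = 34^2 = 28
  bit 3 = 0: r = r^2 mod 47 = 28^2 = 32
  bit 4 = 1: r = r^2 * 38 mod 47 = 32^2 * 38 = 37*38 = 43
  -> A = 43
B = 38^16 mod 47  (bits of 16 = 10000)
  bit 0 = 1: r = r^2 * 38 mod 47 = 1^2 * 38 = 1*38 = 38
  bit 1 = 0: r = r^2 mod 47 = 38^2 = 34
  bit 2 = 0: r = r^2 mod 47 = 34^2 = 28
  bit 3 = 0: r = r^2 mod 47 = 28^2 = 32
  bit 4 = 0: r = r^2 mod 47 = 32^2 = 37
  -> B = 37
s = B^a = 37^17 mod 47  (bits of 17 = 10001)
  bit 0 = 1: r = r^2 * 37 mod 47 = 1^2 * 37 = 1*37 = 37
  bit 1 = 0: r = r^2 mod 47 = 37^2 = 6
  bit 2 = 0: r = r^2 mod 47 = 6^2 = 36
  bit 3 = 0: r = r^2 mod 47 = 36^2 = 27
  bit 4 = 1: r = r^2 * 37 mod 47 = 27^2 * 37 = 24*37 = 42
  -> s = B^a = 42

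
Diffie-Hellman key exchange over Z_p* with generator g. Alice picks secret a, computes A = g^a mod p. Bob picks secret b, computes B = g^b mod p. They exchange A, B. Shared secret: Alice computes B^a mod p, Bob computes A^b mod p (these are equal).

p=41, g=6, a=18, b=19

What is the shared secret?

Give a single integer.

Answer: 5

Derivation:
A = 6^18 mod 41  (bits of 18 = 10010)
  bit 0 = 1: r = r^2 * 6 mod 41 = 1^2 * 6 = 1*6 = 6
  bit 1 = 0: r = r^2 mod 41 = 6^2 = 36
  bit 2 = 0: r = r^2 mod 41 = 36^2 = 25
  bit 3 = 1: r = r^2 * 6 mod 41 = 25^2 * 6 = 10*6 = 19
  bit 4 = 0: r = r^2 mod 41 = 19^2 = 33
  -> A = 33
B = 6^19 mod 41  (bits of 19 = 10011)
  bit 0 = 1: r = r^2 * 6 mod 41 = 1^2 * 6 = 1*6 = 6
  bit 1 = 0: r = r^2 mod 41 = 6^2 = 36
  bit 2 = 0: r = r^2 mod 41 = 36^2 = 25
  bit 3 = 1: r = r^2 * 6 mod 41 = 25^2 * 6 = 10*6 = 19
  bit 4 = 1: r = r^2 * 6 mod 41 = 19^2 * 6 = 33*6 = 34
  -> B = 34
s = B^a = 34^18 mod 41  (bits of 18 = 10010)
  bit 0 = 1: r = r^2 * 34 mod 41 = 1^2 * 34 = 1*34 = 34
  bit 1 = 0: r = r^2 mod 41 = 34^2 = 8
  bit 2 = 0: r = r^2 mod 41 = 8^2 = 23
  bit 3 = 1: r = r^2 * 34 mod 41 = 23^2 * 34 = 37*34 = 28
  bit 4 = 0: r = r^2 mod 41 = 28^2 = 5
  -> s = B^a = 5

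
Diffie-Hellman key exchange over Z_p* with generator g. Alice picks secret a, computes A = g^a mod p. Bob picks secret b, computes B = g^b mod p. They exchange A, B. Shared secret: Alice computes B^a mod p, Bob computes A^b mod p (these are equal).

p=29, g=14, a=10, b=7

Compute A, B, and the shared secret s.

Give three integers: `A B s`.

Answer: 13 12 28

Derivation:
A = 14^10 mod 29  (bits of 10 = 1010)
  bit 0 = 1: r = r^2 * 14 mod 29 = 1^2 * 14 = 1*14 = 14
  bit 1 = 0: r = r^2 mod 29 = 14^2 = 22
  bit 2 = 1: r = r^2 * 14 mod 29 = 22^2 * 14 = 20*14 = 19
  bit 3 = 0: r = r^2 mod 29 = 19^2 = 13
  -> A = 13
B = 14^7 mod 29  (bits of 7 = 111)
  bit 0 = 1: r = r^2 * 14 mod 29 = 1^2 * 14 = 1*14 = 14
  bit 1 = 1: r = r^2 * 14 mod 29 = 14^2 * 14 = 22*14 = 18
  bit 2 = 1: r = r^2 * 14 mod 29 = 18^2 * 14 = 5*14 = 12
  -> B = 12
s = B^a = 12^10 mod 29  (bits of 10 = 1010)
  bit 0 = 1: r = r^2 * 12 mod 29 = 1^2 * 12 = 1*12 = 12
  bit 1 = 0: r = r^2 mod 29 = 12^2 = 28
  bit 2 = 1: r = r^2 * 12 mod 29 = 28^2 * 12 = 1*12 = 12
  bit 3 = 0: r = r^2 mod 29 = 12^2 = 28
  -> s = B^a = 28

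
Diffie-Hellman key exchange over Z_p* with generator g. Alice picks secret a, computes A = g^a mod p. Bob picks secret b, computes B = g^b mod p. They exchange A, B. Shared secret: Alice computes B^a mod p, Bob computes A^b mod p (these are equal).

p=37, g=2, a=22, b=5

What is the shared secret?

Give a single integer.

Answer: 4

Derivation:
A = 2^22 mod 37  (bits of 22 = 10110)
  bit 0 = 1: r = r^2 * 2 mod 37 = 1^2 * 2 = 1*2 = 2
  bit 1 = 0: r = r^2 mod 37 = 2^2 = 4
  bit 2 = 1: r = r^2 * 2 mod 37 = 4^2 * 2 = 16*2 = 32
  bit 3 = 1: r = r^2 * 2 mod 37 = 32^2 * 2 = 25*2 = 13
  bit 4 = 0: r = r^2 mod 37 = 13^2 = 21
  -> A = 21
B = 2^5 mod 37  (bits of 5 = 101)
  bit 0 = 1: r = r^2 * 2 mod 37 = 1^2 * 2 = 1*2 = 2
  bit 1 = 0: r = r^2 mod 37 = 2^2 = 4
  bit 2 = 1: r = r^2 * 2 mod 37 = 4^2 * 2 = 16*2 = 32
  -> B = 32
s = B^a = 32^22 mod 37  (bits of 22 = 10110)
  bit 0 = 1: r = r^2 * 32 mod 37 = 1^2 * 32 = 1*32 = 32
  bit 1 = 0: r = r^2 mod 37 = 32^2 = 25
  bit 2 = 1: r = r^2 * 32 mod 37 = 25^2 * 32 = 33*32 = 20
  bit 3 = 1: r = r^2 * 32 mod 37 = 20^2 * 32 = 30*32 = 35
  bit 4 = 0: r = r^2 mod 37 = 35^2 = 4
  -> s = B^a = 4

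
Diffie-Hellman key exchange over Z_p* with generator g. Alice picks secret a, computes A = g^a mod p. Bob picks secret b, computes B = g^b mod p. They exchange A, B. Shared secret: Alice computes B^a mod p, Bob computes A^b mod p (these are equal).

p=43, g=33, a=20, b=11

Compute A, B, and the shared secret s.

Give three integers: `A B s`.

Answer: 13 28 23

Derivation:
A = 33^20 mod 43  (bits of 20 = 10100)
  bit 0 = 1: r = r^2 * 33 mod 43 = 1^2 * 33 = 1*33 = 33
  bit 1 = 0: r = r^2 mod 43 = 33^2 = 14
  bit 2 = 1: r = r^2 * 33 mod 43 = 14^2 * 33 = 24*33 = 18
  bit 3 = 0: r = r^2 mod 43 = 18^2 = 23
  bit 4 = 0: r = r^2 mod 43 = 23^2 = 13
  -> A = 13
B = 33^11 mod 43  (bits of 11 = 1011)
  bit 0 = 1: r = r^2 * 33 mod 43 = 1^2 * 33 = 1*33 = 33
  bit 1 = 0: r = r^2 mod 43 = 33^2 = 14
  bit 2 = 1: r = r^2 * 33 mod 43 = 14^2 * 33 = 24*33 = 18
  bit 3 = 1: r = r^2 * 33 mod 43 = 18^2 * 33 = 23*33 = 28
  -> B = 28
s = B^a = 28^20 mod 43  (bits of 20 = 10100)
  bit 0 = 1: r = r^2 * 28 mod 43 = 1^2 * 28 = 1*28 = 28
  bit 1 = 0: r = r^2 mod 43 = 28^2 = 10
  bit 2 = 1: r = r^2 * 28 mod 43 = 10^2 * 28 = 14*28 = 5
  bit 3 = 0: r = r^2 mod 43 = 5^2 = 25
  bit 4 = 0: r = r^2 mod 43 = 25^2 = 23
  -> s = B^a = 23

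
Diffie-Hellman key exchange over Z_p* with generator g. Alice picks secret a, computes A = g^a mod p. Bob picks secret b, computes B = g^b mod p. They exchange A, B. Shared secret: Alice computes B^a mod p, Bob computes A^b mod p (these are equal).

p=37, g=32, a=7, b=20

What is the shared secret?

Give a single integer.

A = 32^7 mod 37  (bits of 7 = 111)
  bit 0 = 1: r = r^2 * 32 mod 37 = 1^2 * 32 = 1*32 = 32
  bit 1 = 1: r = r^2 * 32 mod 37 = 32^2 * 32 = 25*32 = 23
  bit 2 = 1: r = r^2 * 32 mod 37 = 23^2 * 32 = 11*32 = 19
  -> A = 19
B = 32^20 mod 37  (bits of 20 = 10100)
  bit 0 = 1: r = r^2 * 32 mod 37 = 1^2 * 32 = 1*32 = 32
  bit 1 = 0: r = r^2 mod 37 = 32^2 = 25
  bit 2 = 1: r = r^2 * 32 mod 37 = 25^2 * 32 = 33*32 = 20
  bit 3 = 0: r = r^2 mod 37 = 20^2 = 30
  bit 4 = 0: r = r^2 mod 37 = 30^2 = 12
  -> B = 12
s = B^a = 12^7 mod 37  (bits of 7 = 111)
  bit 0 = 1: r = r^2 * 12 mod 37 = 1^2 * 12 = 1*12 = 12
  bit 1 = 1: r = r^2 * 12 mod 37 = 12^2 * 12 = 33*12 = 26
  bit 2 = 1: r = r^2 * 12 mod 37 = 26^2 * 12 = 10*12 = 9
  -> s = B^a = 9

Answer: 9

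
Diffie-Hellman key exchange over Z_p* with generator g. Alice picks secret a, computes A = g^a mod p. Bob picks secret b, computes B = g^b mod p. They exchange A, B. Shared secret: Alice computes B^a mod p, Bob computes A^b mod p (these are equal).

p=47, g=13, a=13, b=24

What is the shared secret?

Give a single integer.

Answer: 24

Derivation:
A = 13^13 mod 47  (bits of 13 = 1101)
  bit 0 = 1: r = r^2 * 13 mod 47 = 1^2 * 13 = 1*13 = 13
  bit 1 = 1: r = r^2 * 13 mod 47 = 13^2 * 13 = 28*13 = 35
  bit 2 = 0: r = r^2 mod 47 = 35^2 = 3
  bit 3 = 1: r = r^2 * 13 mod 47 = 3^2 * 13 = 9*13 = 23
  -> A = 23
B = 13^24 mod 47  (bits of 24 = 11000)
  bit 0 = 1: r = r^2 * 13 mod 47 = 1^2 * 13 = 1*13 = 13
  bit 1 = 1: r = r^2 * 13 mod 47 = 13^2 * 13 = 28*13 = 35
  bit 2 = 0: r = r^2 mod 47 = 35^2 = 3
  bit 3 = 0: r = r^2 mod 47 = 3^2 = 9
  bit 4 = 0: r = r^2 mod 47 = 9^2 = 34
  -> B = 34
s = B^a = 34^13 mod 47  (bits of 13 = 1101)
  bit 0 = 1: r = r^2 * 34 mod 47 = 1^2 * 34 = 1*34 = 34
  bit 1 = 1: r = r^2 * 34 mod 47 = 34^2 * 34 = 28*34 = 12
  bit 2 = 0: r = r^2 mod 47 = 12^2 = 3
  bit 3 = 1: r = r^2 * 34 mod 47 = 3^2 * 34 = 9*34 = 24
  -> s = B^a = 24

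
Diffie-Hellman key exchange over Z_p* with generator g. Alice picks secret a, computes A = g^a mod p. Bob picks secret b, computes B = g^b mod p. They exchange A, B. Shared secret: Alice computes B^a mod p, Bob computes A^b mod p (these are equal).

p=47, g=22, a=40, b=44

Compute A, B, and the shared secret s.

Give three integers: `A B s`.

Answer: 34 37 42

Derivation:
A = 22^40 mod 47  (bits of 40 = 101000)
  bit 0 = 1: r = r^2 * 22 mod 47 = 1^2 * 22 = 1*22 = 22
  bit 1 = 0: r = r^2 mod 47 = 22^2 = 14
  bit 2 = 1: r = r^2 * 22 mod 47 = 14^2 * 22 = 8*22 = 35
  bit 3 = 0: r = r^2 mod 47 = 35^2 = 3
  bit 4 = 0: r = r^2 mod 47 = 3^2 = 9
  bit 5 = 0: r = r^2 mod 47 = 9^2 = 34
  -> A = 34
B = 22^44 mod 47  (bits of 44 = 101100)
  bit 0 = 1: r = r^2 * 22 mod 47 = 1^2 * 22 = 1*22 = 22
  bit 1 = 0: r = r^2 mod 47 = 22^2 = 14
  bit 2 = 1: r = r^2 * 22 mod 47 = 14^2 * 22 = 8*22 = 35
  bit 3 = 1: r = r^2 * 22 mod 47 = 35^2 * 22 = 3*22 = 19
  bit 4 = 0: r = r^2 mod 47 = 19^2 = 32
  bit 5 = 0: r = r^2 mod 47 = 32^2 = 37
  -> B = 37
s = B^a = 37^40 mod 47  (bits of 40 = 101000)
  bit 0 = 1: r = r^2 * 37 mod 47 = 1^2 * 37 = 1*37 = 37
  bit 1 = 0: r = r^2 mod 47 = 37^2 = 6
  bit 2 = 1: r = r^2 * 37 mod 47 = 6^2 * 37 = 36*37 = 16
  bit 3 = 0: r = r^2 mod 47 = 16^2 = 21
  bit 4 = 0: r = r^2 mod 47 = 21^2 = 18
  bit 5 = 0: r = r^2 mod 47 = 18^2 = 42
  -> s = B^a = 42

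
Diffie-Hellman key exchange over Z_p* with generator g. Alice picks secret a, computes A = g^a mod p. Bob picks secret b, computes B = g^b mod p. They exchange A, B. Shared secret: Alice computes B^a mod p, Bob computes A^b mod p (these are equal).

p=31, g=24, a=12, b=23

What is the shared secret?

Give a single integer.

Answer: 4

Derivation:
A = 24^12 mod 31  (bits of 12 = 1100)
  bit 0 = 1: r = r^2 * 24 mod 31 = 1^2 * 24 = 1*24 = 24
  bit 1 = 1: r = r^2 * 24 mod 31 = 24^2 * 24 = 18*24 = 29
  bit 2 = 0: r = r^2 mod 31 = 29^2 = 4
  bit 3 = 0: r = r^2 mod 31 = 4^2 = 16
  -> A = 16
B = 24^23 mod 31  (bits of 23 = 10111)
  bit 0 = 1: r = r^2 * 24 mod 31 = 1^2 * 24 = 1*24 = 24
  bit 1 = 0: r = r^2 mod 31 = 24^2 = 18
  bit 2 = 1: r = r^2 * 24 mod 31 = 18^2 * 24 = 14*24 = 26
  bit 3 = 1: r = r^2 * 24 mod 31 = 26^2 * 24 = 25*24 = 11
  bit 4 = 1: r = r^2 * 24 mod 31 = 11^2 * 24 = 28*24 = 21
  -> B = 21
s = B^a = 21^12 mod 31  (bits of 12 = 1100)
  bit 0 = 1: r = r^2 * 21 mod 31 = 1^2 * 21 = 1*21 = 21
  bit 1 = 1: r = r^2 * 21 mod 31 = 21^2 * 21 = 7*21 = 23
  bit 2 = 0: r = r^2 mod 31 = 23^2 = 2
  bit 3 = 0: r = r^2 mod 31 = 2^2 = 4
  -> s = B^a = 4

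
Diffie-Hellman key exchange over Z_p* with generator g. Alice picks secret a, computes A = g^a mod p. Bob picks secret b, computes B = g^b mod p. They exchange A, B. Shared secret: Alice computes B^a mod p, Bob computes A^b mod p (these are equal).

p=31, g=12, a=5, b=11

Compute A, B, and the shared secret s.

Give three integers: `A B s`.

Answer: 26 21 6

Derivation:
A = 12^5 mod 31  (bits of 5 = 101)
  bit 0 = 1: r = r^2 * 12 mod 31 = 1^2 * 12 = 1*12 = 12
  bit 1 = 0: r = r^2 mod 31 = 12^2 = 20
  bit 2 = 1: r = r^2 * 12 mod 31 = 20^2 * 12 = 28*12 = 26
  -> A = 26
B = 12^11 mod 31  (bits of 11 = 1011)
  bit 0 = 1: r = r^2 * 12 mod 31 = 1^2 * 12 = 1*12 = 12
  bit 1 = 0: r = r^2 mod 31 = 12^2 = 20
  bit 2 = 1: r = r^2 * 12 mod 31 = 20^2 * 12 = 28*12 = 26
  bit 3 = 1: r = r^2 * 12 mod 31 = 26^2 * 12 = 25*12 = 21
  -> B = 21
s = B^a = 21^5 mod 31  (bits of 5 = 101)
  bit 0 = 1: r = r^2 * 21 mod 31 = 1^2 * 21 = 1*21 = 21
  bit 1 = 0: r = r^2 mod 31 = 21^2 = 7
  bit 2 = 1: r = r^2 * 21 mod 31 = 7^2 * 21 = 18*21 = 6
  -> s = B^a = 6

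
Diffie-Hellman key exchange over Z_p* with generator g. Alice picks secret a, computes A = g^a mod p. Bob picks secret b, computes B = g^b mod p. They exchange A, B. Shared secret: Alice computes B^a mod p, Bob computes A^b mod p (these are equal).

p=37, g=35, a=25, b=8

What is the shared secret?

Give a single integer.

A = 35^25 mod 37  (bits of 25 = 11001)
  bit 0 = 1: r = r^2 * 35 mod 37 = 1^2 * 35 = 1*35 = 35
  bit 1 = 1: r = r^2 * 35 mod 37 = 35^2 * 35 = 4*35 = 29
  bit 2 = 0: r = r^2 mod 37 = 29^2 = 27
  bit 3 = 0: r = r^2 mod 37 = 27^2 = 26
  bit 4 = 1: r = r^2 * 35 mod 37 = 26^2 * 35 = 10*35 = 17
  -> A = 17
B = 35^8 mod 37  (bits of 8 = 1000)
  bit 0 = 1: r = r^2 * 35 mod 37 = 1^2 * 35 = 1*35 = 35
  bit 1 = 0: r = r^2 mod 37 = 35^2 = 4
  bit 2 = 0: r = r^2 mod 37 = 4^2 = 16
  bit 3 = 0: r = r^2 mod 37 = 16^2 = 34
  -> B = 34
s = B^a = 34^25 mod 37  (bits of 25 = 11001)
  bit 0 = 1: r = r^2 * 34 mod 37 = 1^2 * 34 = 1*34 = 34
  bit 1 = 1: r = r^2 * 34 mod 37 = 34^2 * 34 = 9*34 = 10
  bit 2 = 0: r = r^2 mod 37 = 10^2 = 26
  bit 3 = 0: r = r^2 mod 37 = 26^2 = 10
  bit 4 = 1: r = r^2 * 34 mod 37 = 10^2 * 34 = 26*34 = 33
  -> s = B^a = 33

Answer: 33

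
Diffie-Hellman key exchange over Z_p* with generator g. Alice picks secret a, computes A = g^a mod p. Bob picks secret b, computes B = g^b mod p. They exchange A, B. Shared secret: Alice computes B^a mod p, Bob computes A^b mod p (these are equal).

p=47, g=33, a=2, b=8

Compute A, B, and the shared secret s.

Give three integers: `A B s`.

A = 33^2 mod 47  (bits of 2 = 10)
  bit 0 = 1: r = r^2 * 33 mod 47 = 1^2 * 33 = 1*33 = 33
  bit 1 = 0: r = r^2 mod 47 = 33^2 = 8
  -> A = 8
B = 33^8 mod 47  (bits of 8 = 1000)
  bit 0 = 1: r = r^2 * 33 mod 47 = 1^2 * 33 = 1*33 = 33
  bit 1 = 0: r = r^2 mod 47 = 33^2 = 8
  bit 2 = 0: r = r^2 mod 47 = 8^2 = 17
  bit 3 = 0: r = r^2 mod 47 = 17^2 = 7
  -> B = 7
s = B^a = 7^2 mod 47  (bits of 2 = 10)
  bit 0 = 1: r = r^2 * 7 mod 47 = 1^2 * 7 = 1*7 = 7
  bit 1 = 0: r = r^2 mod 47 = 7^2 = 2
  -> s = B^a = 2

Answer: 8 7 2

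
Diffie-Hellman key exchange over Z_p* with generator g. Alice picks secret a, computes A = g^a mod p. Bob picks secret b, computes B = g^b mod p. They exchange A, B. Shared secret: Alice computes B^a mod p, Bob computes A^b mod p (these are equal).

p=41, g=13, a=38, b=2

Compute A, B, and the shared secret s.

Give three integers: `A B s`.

A = 13^38 mod 41  (bits of 38 = 100110)
  bit 0 = 1: r = r^2 * 13 mod 41 = 1^2 * 13 = 1*13 = 13
  bit 1 = 0: r = r^2 mod 41 = 13^2 = 5
  bit 2 = 0: r = r^2 mod 41 = 5^2 = 25
  bit 3 = 1: r = r^2 * 13 mod 41 = 25^2 * 13 = 10*13 = 7
  bit 4 = 1: r = r^2 * 13 mod 41 = 7^2 * 13 = 8*13 = 22
  bit 5 = 0: r = r^2 mod 41 = 22^2 = 33
  -> A = 33
B = 13^2 mod 41  (bits of 2 = 10)
  bit 0 = 1: r = r^2 * 13 mod 41 = 1^2 * 13 = 1*13 = 13
  bit 1 = 0: r = r^2 mod 41 = 13^2 = 5
  -> B = 5
s = B^a = 5^38 mod 41  (bits of 38 = 100110)
  bit 0 = 1: r = r^2 * 5 mod 41 = 1^2 * 5 = 1*5 = 5
  bit 1 = 0: r = r^2 mod 41 = 5^2 = 25
  bit 2 = 0: r = r^2 mod 41 = 25^2 = 10
  bit 3 = 1: r = r^2 * 5 mod 41 = 10^2 * 5 = 18*5 = 8
  bit 4 = 1: r = r^2 * 5 mod 41 = 8^2 * 5 = 23*5 = 33
  bit 5 = 0: r = r^2 mod 41 = 33^2 = 23
  -> s = B^a = 23

Answer: 33 5 23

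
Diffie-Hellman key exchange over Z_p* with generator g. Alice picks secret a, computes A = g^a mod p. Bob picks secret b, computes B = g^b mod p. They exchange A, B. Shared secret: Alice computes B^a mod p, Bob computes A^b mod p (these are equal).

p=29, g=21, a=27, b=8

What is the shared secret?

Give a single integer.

Answer: 16

Derivation:
A = 21^27 mod 29  (bits of 27 = 11011)
  bit 0 = 1: r = r^2 * 21 mod 29 = 1^2 * 21 = 1*21 = 21
  bit 1 = 1: r = r^2 * 21 mod 29 = 21^2 * 21 = 6*21 = 10
  bit 2 = 0: r = r^2 mod 29 = 10^2 = 13
  bit 3 = 1: r = r^2 * 21 mod 29 = 13^2 * 21 = 24*21 = 11
  bit 4 = 1: r = r^2 * 21 mod 29 = 11^2 * 21 = 5*21 = 18
  -> A = 18
B = 21^8 mod 29  (bits of 8 = 1000)
  bit 0 = 1: r = r^2 * 21 mod 29 = 1^2 * 21 = 1*21 = 21
  bit 1 = 0: r = r^2 mod 29 = 21^2 = 6
  bit 2 = 0: r = r^2 mod 29 = 6^2 = 7
  bit 3 = 0: r = r^2 mod 29 = 7^2 = 20
  -> B = 20
s = B^a = 20^27 mod 29  (bits of 27 = 11011)
  bit 0 = 1: r = r^2 * 20 mod 29 = 1^2 * 20 = 1*20 = 20
  bit 1 = 1: r = r^2 * 20 mod 29 = 20^2 * 20 = 23*20 = 25
  bit 2 = 0: r = r^2 mod 29 = 25^2 = 16
  bit 3 = 1: r = r^2 * 20 mod 29 = 16^2 * 20 = 24*20 = 16
  bit 4 = 1: r = r^2 * 20 mod 29 = 16^2 * 20 = 24*20 = 16
  -> s = B^a = 16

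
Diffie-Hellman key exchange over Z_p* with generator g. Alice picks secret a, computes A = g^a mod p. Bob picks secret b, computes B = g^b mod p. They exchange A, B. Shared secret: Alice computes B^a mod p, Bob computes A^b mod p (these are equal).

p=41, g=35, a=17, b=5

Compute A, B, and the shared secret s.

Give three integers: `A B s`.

Answer: 15 14 14

Derivation:
A = 35^17 mod 41  (bits of 17 = 10001)
  bit 0 = 1: r = r^2 * 35 mod 41 = 1^2 * 35 = 1*35 = 35
  bit 1 = 0: r = r^2 mod 41 = 35^2 = 36
  bit 2 = 0: r = r^2 mod 41 = 36^2 = 25
  bit 3 = 0: r = r^2 mod 41 = 25^2 = 10
  bit 4 = 1: r = r^2 * 35 mod 41 = 10^2 * 35 = 18*35 = 15
  -> A = 15
B = 35^5 mod 41  (bits of 5 = 101)
  bit 0 = 1: r = r^2 * 35 mod 41 = 1^2 * 35 = 1*35 = 35
  bit 1 = 0: r = r^2 mod 41 = 35^2 = 36
  bit 2 = 1: r = r^2 * 35 mod 41 = 36^2 * 35 = 25*35 = 14
  -> B = 14
s = B^a = 14^17 mod 41  (bits of 17 = 10001)
  bit 0 = 1: r = r^2 * 14 mod 41 = 1^2 * 14 = 1*14 = 14
  bit 1 = 0: r = r^2 mod 41 = 14^2 = 32
  bit 2 = 0: r = r^2 mod 41 = 32^2 = 40
  bit 3 = 0: r = r^2 mod 41 = 40^2 = 1
  bit 4 = 1: r = r^2 * 14 mod 41 = 1^2 * 14 = 1*14 = 14
  -> s = B^a = 14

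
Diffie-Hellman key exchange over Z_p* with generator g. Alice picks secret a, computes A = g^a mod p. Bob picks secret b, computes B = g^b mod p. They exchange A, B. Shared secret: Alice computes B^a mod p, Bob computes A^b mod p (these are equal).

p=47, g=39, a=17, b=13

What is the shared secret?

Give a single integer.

A = 39^17 mod 47  (bits of 17 = 10001)
  bit 0 = 1: r = r^2 * 39 mod 47 = 1^2 * 39 = 1*39 = 39
  bit 1 = 0: r = r^2 mod 47 = 39^2 = 17
  bit 2 = 0: r = r^2 mod 47 = 17^2 = 7
  bit 3 = 0: r = r^2 mod 47 = 7^2 = 2
  bit 4 = 1: r = r^2 * 39 mod 47 = 2^2 * 39 = 4*39 = 15
  -> A = 15
B = 39^13 mod 47  (bits of 13 = 1101)
  bit 0 = 1: r = r^2 * 39 mod 47 = 1^2 * 39 = 1*39 = 39
  bit 1 = 1: r = r^2 * 39 mod 47 = 39^2 * 39 = 17*39 = 5
  bit 2 = 0: r = r^2 mod 47 = 5^2 = 25
  bit 3 = 1: r = r^2 * 39 mod 47 = 25^2 * 39 = 14*39 = 29
  -> B = 29
s = B^a = 29^17 mod 47  (bits of 17 = 10001)
  bit 0 = 1: r = r^2 * 29 mod 47 = 1^2 * 29 = 1*29 = 29
  bit 1 = 0: r = r^2 mod 47 = 29^2 = 42
  bit 2 = 0: r = r^2 mod 47 = 42^2 = 25
  bit 3 = 0: r = r^2 mod 47 = 25^2 = 14
  bit 4 = 1: r = r^2 * 29 mod 47 = 14^2 * 29 = 8*29 = 44
  -> s = B^a = 44

Answer: 44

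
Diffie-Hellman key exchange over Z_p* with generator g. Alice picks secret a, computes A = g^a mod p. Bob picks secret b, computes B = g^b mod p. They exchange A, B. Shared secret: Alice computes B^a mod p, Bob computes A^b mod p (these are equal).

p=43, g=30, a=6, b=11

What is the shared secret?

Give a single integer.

Answer: 4

Derivation:
A = 30^6 mod 43  (bits of 6 = 110)
  bit 0 = 1: r = r^2 * 30 mod 43 = 1^2 * 30 = 1*30 = 30
  bit 1 = 1: r = r^2 * 30 mod 43 = 30^2 * 30 = 40*30 = 39
  bit 2 = 0: r = r^2 mod 43 = 39^2 = 16
  -> A = 16
B = 30^11 mod 43  (bits of 11 = 1011)
  bit 0 = 1: r = r^2 * 30 mod 43 = 1^2 * 30 = 1*30 = 30
  bit 1 = 0: r = r^2 mod 43 = 30^2 = 40
  bit 2 = 1: r = r^2 * 30 mod 43 = 40^2 * 30 = 9*30 = 12
  bit 3 = 1: r = r^2 * 30 mod 43 = 12^2 * 30 = 15*30 = 20
  -> B = 20
s = B^a = 20^6 mod 43  (bits of 6 = 110)
  bit 0 = 1: r = r^2 * 20 mod 43 = 1^2 * 20 = 1*20 = 20
  bit 1 = 1: r = r^2 * 20 mod 43 = 20^2 * 20 = 13*20 = 2
  bit 2 = 0: r = r^2 mod 43 = 2^2 = 4
  -> s = B^a = 4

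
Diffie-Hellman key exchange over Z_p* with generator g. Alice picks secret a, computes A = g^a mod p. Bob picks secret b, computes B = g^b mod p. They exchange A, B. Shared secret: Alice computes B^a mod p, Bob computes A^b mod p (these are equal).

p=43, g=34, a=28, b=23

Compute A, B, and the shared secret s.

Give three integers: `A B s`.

A = 34^28 mod 43  (bits of 28 = 11100)
  bit 0 = 1: r = r^2 * 34 mod 43 = 1^2 * 34 = 1*34 = 34
  bit 1 = 1: r = r^2 * 34 mod 43 = 34^2 * 34 = 38*34 = 2
  bit 2 = 1: r = r^2 * 34 mod 43 = 2^2 * 34 = 4*34 = 7
  bit 3 = 0: r = r^2 mod 43 = 7^2 = 6
  bit 4 = 0: r = r^2 mod 43 = 6^2 = 36
  -> A = 36
B = 34^23 mod 43  (bits of 23 = 10111)
  bit 0 = 1: r = r^2 * 34 mod 43 = 1^2 * 34 = 1*34 = 34
  bit 1 = 0: r = r^2 mod 43 = 34^2 = 38
  bit 2 = 1: r = r^2 * 34 mod 43 = 38^2 * 34 = 25*34 = 33
  bit 3 = 1: r = r^2 * 34 mod 43 = 33^2 * 34 = 14*34 = 3
  bit 4 = 1: r = r^2 * 34 mod 43 = 3^2 * 34 = 9*34 = 5
  -> B = 5
s = B^a = 5^28 mod 43  (bits of 28 = 11100)
  bit 0 = 1: r = r^2 * 5 mod 43 = 1^2 * 5 = 1*5 = 5
  bit 1 = 1: r = r^2 * 5 mod 43 = 5^2 * 5 = 25*5 = 39
  bit 2 = 1: r = r^2 * 5 mod 43 = 39^2 * 5 = 16*5 = 37
  bit 3 = 0: r = r^2 mod 43 = 37^2 = 36
  bit 4 = 0: r = r^2 mod 43 = 36^2 = 6
  -> s = B^a = 6

Answer: 36 5 6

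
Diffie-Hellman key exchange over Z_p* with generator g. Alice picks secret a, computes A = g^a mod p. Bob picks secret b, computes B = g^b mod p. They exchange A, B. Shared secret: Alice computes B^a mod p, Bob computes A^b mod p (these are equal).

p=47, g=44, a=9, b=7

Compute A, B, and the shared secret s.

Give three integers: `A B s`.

Answer: 10 22 45

Derivation:
A = 44^9 mod 47  (bits of 9 = 1001)
  bit 0 = 1: r = r^2 * 44 mod 47 = 1^2 * 44 = 1*44 = 44
  bit 1 = 0: r = r^2 mod 47 = 44^2 = 9
  bit 2 = 0: r = r^2 mod 47 = 9^2 = 34
  bit 3 = 1: r = r^2 * 44 mod 47 = 34^2 * 44 = 28*44 = 10
  -> A = 10
B = 44^7 mod 47  (bits of 7 = 111)
  bit 0 = 1: r = r^2 * 44 mod 47 = 1^2 * 44 = 1*44 = 44
  bit 1 = 1: r = r^2 * 44 mod 47 = 44^2 * 44 = 9*44 = 20
  bit 2 = 1: r = r^2 * 44 mod 47 = 20^2 * 44 = 24*44 = 22
  -> B = 22
s = B^a = 22^9 mod 47  (bits of 9 = 1001)
  bit 0 = 1: r = r^2 * 22 mod 47 = 1^2 * 22 = 1*22 = 22
  bit 1 = 0: r = r^2 mod 47 = 22^2 = 14
  bit 2 = 0: r = r^2 mod 47 = 14^2 = 8
  bit 3 = 1: r = r^2 * 22 mod 47 = 8^2 * 22 = 17*22 = 45
  -> s = B^a = 45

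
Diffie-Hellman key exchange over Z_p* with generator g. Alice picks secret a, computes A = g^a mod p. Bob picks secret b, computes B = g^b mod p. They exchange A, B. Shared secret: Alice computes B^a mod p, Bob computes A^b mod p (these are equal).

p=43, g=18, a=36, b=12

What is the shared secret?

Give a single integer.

A = 18^36 mod 43  (bits of 36 = 100100)
  bit 0 = 1: r = r^2 * 18 mod 43 = 1^2 * 18 = 1*18 = 18
  bit 1 = 0: r = r^2 mod 43 = 18^2 = 23
  bit 2 = 0: r = r^2 mod 43 = 23^2 = 13
  bit 3 = 1: r = r^2 * 18 mod 43 = 13^2 * 18 = 40*18 = 32
  bit 4 = 0: r = r^2 mod 43 = 32^2 = 35
  bit 5 = 0: r = r^2 mod 43 = 35^2 = 21
  -> A = 21
B = 18^12 mod 43  (bits of 12 = 1100)
  bit 0 = 1: r = r^2 * 18 mod 43 = 1^2 * 18 = 1*18 = 18
  bit 1 = 1: r = r^2 * 18 mod 43 = 18^2 * 18 = 23*18 = 27
  bit 2 = 0: r = r^2 mod 43 = 27^2 = 41
  bit 3 = 0: r = r^2 mod 43 = 41^2 = 4
  -> B = 4
s = B^a = 4^36 mod 43  (bits of 36 = 100100)
  bit 0 = 1: r = r^2 * 4 mod 43 = 1^2 * 4 = 1*4 = 4
  bit 1 = 0: r = r^2 mod 43 = 4^2 = 16
  bit 2 = 0: r = r^2 mod 43 = 16^2 = 41
  bit 3 = 1: r = r^2 * 4 mod 43 = 41^2 * 4 = 4*4 = 16
  bit 4 = 0: r = r^2 mod 43 = 16^2 = 41
  bit 5 = 0: r = r^2 mod 43 = 41^2 = 4
  -> s = B^a = 4

Answer: 4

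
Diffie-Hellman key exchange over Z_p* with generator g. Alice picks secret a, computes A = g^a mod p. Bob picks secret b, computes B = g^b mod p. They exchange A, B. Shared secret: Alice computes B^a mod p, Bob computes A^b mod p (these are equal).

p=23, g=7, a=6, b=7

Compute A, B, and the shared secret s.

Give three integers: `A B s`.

A = 7^6 mod 23  (bits of 6 = 110)
  bit 0 = 1: r = r^2 * 7 mod 23 = 1^2 * 7 = 1*7 = 7
  bit 1 = 1: r = r^2 * 7 mod 23 = 7^2 * 7 = 3*7 = 21
  bit 2 = 0: r = r^2 mod 23 = 21^2 = 4
  -> A = 4
B = 7^7 mod 23  (bits of 7 = 111)
  bit 0 = 1: r = r^2 * 7 mod 23 = 1^2 * 7 = 1*7 = 7
  bit 1 = 1: r = r^2 * 7 mod 23 = 7^2 * 7 = 3*7 = 21
  bit 2 = 1: r = r^2 * 7 mod 23 = 21^2 * 7 = 4*7 = 5
  -> B = 5
s = B^a = 5^6 mod 23  (bits of 6 = 110)
  bit 0 = 1: r = r^2 * 5 mod 23 = 1^2 * 5 = 1*5 = 5
  bit 1 = 1: r = r^2 * 5 mod 23 = 5^2 * 5 = 2*5 = 10
  bit 2 = 0: r = r^2 mod 23 = 10^2 = 8
  -> s = B^a = 8

Answer: 4 5 8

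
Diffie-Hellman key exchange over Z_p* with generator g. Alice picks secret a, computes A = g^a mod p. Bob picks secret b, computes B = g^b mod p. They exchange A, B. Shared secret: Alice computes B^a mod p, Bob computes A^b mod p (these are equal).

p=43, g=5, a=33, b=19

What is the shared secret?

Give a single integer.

Answer: 32

Derivation:
A = 5^33 mod 43  (bits of 33 = 100001)
  bit 0 = 1: r = r^2 * 5 mod 43 = 1^2 * 5 = 1*5 = 5
  bit 1 = 0: r = r^2 mod 43 = 5^2 = 25
  bit 2 = 0: r = r^2 mod 43 = 25^2 = 23
  bit 3 = 0: r = r^2 mod 43 = 23^2 = 13
  bit 4 = 0: r = r^2 mod 43 = 13^2 = 40
  bit 5 = 1: r = r^2 * 5 mod 43 = 40^2 * 5 = 9*5 = 2
  -> A = 2
B = 5^19 mod 43  (bits of 19 = 10011)
  bit 0 = 1: r = r^2 * 5 mod 43 = 1^2 * 5 = 1*5 = 5
  bit 1 = 0: r = r^2 mod 43 = 5^2 = 25
  bit 2 = 0: r = r^2 mod 43 = 25^2 = 23
  bit 3 = 1: r = r^2 * 5 mod 43 = 23^2 * 5 = 13*5 = 22
  bit 4 = 1: r = r^2 * 5 mod 43 = 22^2 * 5 = 11*5 = 12
  -> B = 12
s = B^a = 12^33 mod 43  (bits of 33 = 100001)
  bit 0 = 1: r = r^2 * 12 mod 43 = 1^2 * 12 = 1*12 = 12
  bit 1 = 0: r = r^2 mod 43 = 12^2 = 15
  bit 2 = 0: r = r^2 mod 43 = 15^2 = 10
  bit 3 = 0: r = r^2 mod 43 = 10^2 = 14
  bit 4 = 0: r = r^2 mod 43 = 14^2 = 24
  bit 5 = 1: r = r^2 * 12 mod 43 = 24^2 * 12 = 17*12 = 32
  -> s = B^a = 32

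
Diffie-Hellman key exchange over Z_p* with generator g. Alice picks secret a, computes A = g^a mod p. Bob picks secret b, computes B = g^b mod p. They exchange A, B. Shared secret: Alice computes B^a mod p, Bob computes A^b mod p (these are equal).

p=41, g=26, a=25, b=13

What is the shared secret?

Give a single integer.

Answer: 27

Derivation:
A = 26^25 mod 41  (bits of 25 = 11001)
  bit 0 = 1: r = r^2 * 26 mod 41 = 1^2 * 26 = 1*26 = 26
  bit 1 = 1: r = r^2 * 26 mod 41 = 26^2 * 26 = 20*26 = 28
  bit 2 = 0: r = r^2 mod 41 = 28^2 = 5
  bit 3 = 0: r = r^2 mod 41 = 5^2 = 25
  bit 4 = 1: r = r^2 * 26 mod 41 = 25^2 * 26 = 10*26 = 14
  -> A = 14
B = 26^13 mod 41  (bits of 13 = 1101)
  bit 0 = 1: r = r^2 * 26 mod 41 = 1^2 * 26 = 1*26 = 26
  bit 1 = 1: r = r^2 * 26 mod 41 = 26^2 * 26 = 20*26 = 28
  bit 2 = 0: r = r^2 mod 41 = 28^2 = 5
  bit 3 = 1: r = r^2 * 26 mod 41 = 5^2 * 26 = 25*26 = 35
  -> B = 35
s = B^a = 35^25 mod 41  (bits of 25 = 11001)
  bit 0 = 1: r = r^2 * 35 mod 41 = 1^2 * 35 = 1*35 = 35
  bit 1 = 1: r = r^2 * 35 mod 41 = 35^2 * 35 = 36*35 = 30
  bit 2 = 0: r = r^2 mod 41 = 30^2 = 39
  bit 3 = 0: r = r^2 mod 41 = 39^2 = 4
  bit 4 = 1: r = r^2 * 35 mod 41 = 4^2 * 35 = 16*35 = 27
  -> s = B^a = 27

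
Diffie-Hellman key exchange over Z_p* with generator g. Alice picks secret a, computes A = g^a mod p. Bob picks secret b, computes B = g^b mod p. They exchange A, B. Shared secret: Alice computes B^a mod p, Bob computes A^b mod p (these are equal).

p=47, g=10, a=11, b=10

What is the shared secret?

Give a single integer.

A = 10^11 mod 47  (bits of 11 = 1011)
  bit 0 = 1: r = r^2 * 10 mod 47 = 1^2 * 10 = 1*10 = 10
  bit 1 = 0: r = r^2 mod 47 = 10^2 = 6
  bit 2 = 1: r = r^2 * 10 mod 47 = 6^2 * 10 = 36*10 = 31
  bit 3 = 1: r = r^2 * 10 mod 47 = 31^2 * 10 = 21*10 = 22
  -> A = 22
B = 10^10 mod 47  (bits of 10 = 1010)
  bit 0 = 1: r = r^2 * 10 mod 47 = 1^2 * 10 = 1*10 = 10
  bit 1 = 0: r = r^2 mod 47 = 10^2 = 6
  bit 2 = 1: r = r^2 * 10 mod 47 = 6^2 * 10 = 36*10 = 31
  bit 3 = 0: r = r^2 mod 47 = 31^2 = 21
  -> B = 21
s = B^a = 21^11 mod 47  (bits of 11 = 1011)
  bit 0 = 1: r = r^2 * 21 mod 47 = 1^2 * 21 = 1*21 = 21
  bit 1 = 0: r = r^2 mod 47 = 21^2 = 18
  bit 2 = 1: r = r^2 * 21 mod 47 = 18^2 * 21 = 42*21 = 36
  bit 3 = 1: r = r^2 * 21 mod 47 = 36^2 * 21 = 27*21 = 3
  -> s = B^a = 3

Answer: 3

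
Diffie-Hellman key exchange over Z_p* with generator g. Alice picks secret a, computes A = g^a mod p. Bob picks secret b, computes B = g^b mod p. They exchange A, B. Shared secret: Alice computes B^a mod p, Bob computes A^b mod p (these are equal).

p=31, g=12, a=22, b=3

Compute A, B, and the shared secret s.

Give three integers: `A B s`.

Answer: 7 23 2

Derivation:
A = 12^22 mod 31  (bits of 22 = 10110)
  bit 0 = 1: r = r^2 * 12 mod 31 = 1^2 * 12 = 1*12 = 12
  bit 1 = 0: r = r^2 mod 31 = 12^2 = 20
  bit 2 = 1: r = r^2 * 12 mod 31 = 20^2 * 12 = 28*12 = 26
  bit 3 = 1: r = r^2 * 12 mod 31 = 26^2 * 12 = 25*12 = 21
  bit 4 = 0: r = r^2 mod 31 = 21^2 = 7
  -> A = 7
B = 12^3 mod 31  (bits of 3 = 11)
  bit 0 = 1: r = r^2 * 12 mod 31 = 1^2 * 12 = 1*12 = 12
  bit 1 = 1: r = r^2 * 12 mod 31 = 12^2 * 12 = 20*12 = 23
  -> B = 23
s = B^a = 23^22 mod 31  (bits of 22 = 10110)
  bit 0 = 1: r = r^2 * 23 mod 31 = 1^2 * 23 = 1*23 = 23
  bit 1 = 0: r = r^2 mod 31 = 23^2 = 2
  bit 2 = 1: r = r^2 * 23 mod 31 = 2^2 * 23 = 4*23 = 30
  bit 3 = 1: r = r^2 * 23 mod 31 = 30^2 * 23 = 1*23 = 23
  bit 4 = 0: r = r^2 mod 31 = 23^2 = 2
  -> s = B^a = 2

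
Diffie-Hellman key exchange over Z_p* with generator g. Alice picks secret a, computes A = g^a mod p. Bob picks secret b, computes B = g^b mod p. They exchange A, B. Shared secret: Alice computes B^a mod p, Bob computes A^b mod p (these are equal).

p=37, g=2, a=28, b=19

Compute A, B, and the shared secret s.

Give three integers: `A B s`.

Answer: 12 35 12

Derivation:
A = 2^28 mod 37  (bits of 28 = 11100)
  bit 0 = 1: r = r^2 * 2 mod 37 = 1^2 * 2 = 1*2 = 2
  bit 1 = 1: r = r^2 * 2 mod 37 = 2^2 * 2 = 4*2 = 8
  bit 2 = 1: r = r^2 * 2 mod 37 = 8^2 * 2 = 27*2 = 17
  bit 3 = 0: r = r^2 mod 37 = 17^2 = 30
  bit 4 = 0: r = r^2 mod 37 = 30^2 = 12
  -> A = 12
B = 2^19 mod 37  (bits of 19 = 10011)
  bit 0 = 1: r = r^2 * 2 mod 37 = 1^2 * 2 = 1*2 = 2
  bit 1 = 0: r = r^2 mod 37 = 2^2 = 4
  bit 2 = 0: r = r^2 mod 37 = 4^2 = 16
  bit 3 = 1: r = r^2 * 2 mod 37 = 16^2 * 2 = 34*2 = 31
  bit 4 = 1: r = r^2 * 2 mod 37 = 31^2 * 2 = 36*2 = 35
  -> B = 35
s = B^a = 35^28 mod 37  (bits of 28 = 11100)
  bit 0 = 1: r = r^2 * 35 mod 37 = 1^2 * 35 = 1*35 = 35
  bit 1 = 1: r = r^2 * 35 mod 37 = 35^2 * 35 = 4*35 = 29
  bit 2 = 1: r = r^2 * 35 mod 37 = 29^2 * 35 = 27*35 = 20
  bit 3 = 0: r = r^2 mod 37 = 20^2 = 30
  bit 4 = 0: r = r^2 mod 37 = 30^2 = 12
  -> s = B^a = 12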